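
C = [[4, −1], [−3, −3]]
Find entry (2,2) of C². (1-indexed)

12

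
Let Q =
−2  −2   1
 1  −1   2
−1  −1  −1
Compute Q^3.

[[10, 0, 18], [10, 16, −8], [2, −6, 12]]

Q^2 = [[1, 5, −7], [−5, −3, −3], [2, 4, −2]]
Q^3 = [[10, 0, 18], [10, 16, −8], [2, −6, 12]]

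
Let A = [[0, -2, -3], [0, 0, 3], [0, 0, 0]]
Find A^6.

[[0, 0, 0], [0, 0, 0], [0, 0, 0]]

A is strictly triangular, hence nilpotent: A^3 = 0, so A^6 = 0.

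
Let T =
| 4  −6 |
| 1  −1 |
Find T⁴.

[[46, −90], [15, −29]]

tr T = 3 and det T = 2, so the characteristic polynomial is λ² − (3)λ + (2) with roots 2 and 1.
Eigenvectors give P = [[−3, 2], [−1, 1]] with P⁻¹ = [[−1, 2], [−1, 3]], and T = P·diag(2, 1)·P⁻¹.
Then T⁴ = P·diag(16, 1)·P⁻¹ = [[−48, 2], [−16, 1]] · [[−1, 2], [−1, 3]] = [[46, −90], [15, −29]].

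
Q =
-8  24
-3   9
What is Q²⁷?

Q² = Q (a projection; rank 1, trace 1), so Q²⁷ = Q.

[[-8, 24], [-3, 9]]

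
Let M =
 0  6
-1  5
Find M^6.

tr M = 5 and det M = 6, so the characteristic polynomial is λ² − (5)λ + (6) with roots 2 and 3.
Eigenvectors give P = [[-3, -2], [-1, -1]] with P⁻¹ = [[-1, 2], [1, -3]], and M = P·diag(2, 3)·P⁻¹.
Then M^6 = P·diag(64, 729)·P⁻¹ = [[-192, -1458], [-64, -729]] · [[-1, 2], [1, -3]] = [[-1266, 3990], [-665, 2059]].

[[-1266, 3990], [-665, 2059]]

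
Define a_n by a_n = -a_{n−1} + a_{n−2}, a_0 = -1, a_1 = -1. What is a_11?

-34

With companion matrix T = [[-1, 1], [1, 0]], [a_n, a_{n−1}]ᵀ = T·[a_{n−1}, a_{n−2}]ᵀ, so [a_11, a_10]ᵀ = T^10·[a_1, a_0]ᵀ.
T^10 = [[89, -55], [-55, 34]], giving [a_11, a_10]ᵀ = [[-34], [21]].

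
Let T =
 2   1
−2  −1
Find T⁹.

T² = T (a projection; rank 1, trace 1), so T⁹ = T.

[[2, 1], [−2, −1]]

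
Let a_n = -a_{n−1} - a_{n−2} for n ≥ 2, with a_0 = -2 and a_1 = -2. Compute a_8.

4

With companion matrix Q = [[-1, -1], [1, 0]], [a_n, a_{n−1}]ᵀ = Q·[a_{n−1}, a_{n−2}]ᵀ, so [a_8, a_7]ᵀ = Q^7·[a_1, a_0]ᵀ.
Q^7 = [[-1, -1], [1, 0]], giving [a_8, a_7]ᵀ = [[4], [-2]].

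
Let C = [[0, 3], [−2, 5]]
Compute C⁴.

tr C = 5 and det C = 6, so the characteristic polynomial is λ² − (5)λ + (6) with roots 2 and 3.
Eigenvectors give P = [[−3, −1], [−2, −1]] with P⁻¹ = [[−1, 1], [2, −3]], and C = P·diag(2, 3)·P⁻¹.
Then C⁴ = P·diag(16, 81)·P⁻¹ = [[−48, −81], [−32, −81]] · [[−1, 1], [2, −3]] = [[−114, 195], [−130, 211]].

[[−114, 195], [−130, 211]]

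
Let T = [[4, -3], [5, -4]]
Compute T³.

T² = I (check: tr T = 0 and det T = -1), so T³ = T since 3 is odd.

[[4, -3], [5, -4]]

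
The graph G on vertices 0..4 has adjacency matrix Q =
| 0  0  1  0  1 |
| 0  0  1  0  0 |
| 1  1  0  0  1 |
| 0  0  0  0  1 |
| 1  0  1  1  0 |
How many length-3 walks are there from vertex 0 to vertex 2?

4

The number of length-3 walks from vertex 0 to vertex 2 is entry (0,2) of Q³, where Q is the adjacency matrix.
Q² = [[2, 1, 1, 1, 1], [1, 1, 0, 0, 1], [1, 0, 3, 1, 1], [1, 0, 1, 1, 0], [1, 1, 1, 0, 3]]
Q³ = [[2, 1, 4, 1, 4], [1, 0, 3, 1, 1], [4, 3, 2, 1, 5], [1, 1, 1, 0, 3], [4, 1, 5, 3, 2]]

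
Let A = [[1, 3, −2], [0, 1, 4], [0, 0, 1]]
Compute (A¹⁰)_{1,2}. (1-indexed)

A = I + N where N = [[0, 3, −2], [0, 0, 4], [0, 0, 0]] is strictly upper-triangular, so N³ = 0.
(I + N)¹⁰ = I + 10·N + 45·N² = [[1, 30, 520], [0, 1, 40], [0, 0, 1]].

30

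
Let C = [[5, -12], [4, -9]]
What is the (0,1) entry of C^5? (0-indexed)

-1452

tr C = -4 and det C = 3, so the characteristic polynomial is λ² − (-4)λ + (3) with roots -1 and -3.
Eigenvectors give P = [[2, -3], [1, -2]] with P⁻¹ = [[2, -3], [1, -2]], and C = P·diag(-1, -3)·P⁻¹.
Then C^5 = P·diag(-1, -243)·P⁻¹ = [[-2, 729], [-1, 486]] · [[2, -3], [1, -2]] = [[725, -1452], [484, -969]].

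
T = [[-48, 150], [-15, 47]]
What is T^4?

tr T = -1 and det T = -6, so the characteristic polynomial is λ² − (-1)λ + (-6) with roots -3 and 2.
Eigenvectors give P = [[10, -3], [3, -1]] with P⁻¹ = [[1, -3], [3, -10]], and T = P·diag(-3, 2)·P⁻¹.
Then T^4 = P·diag(81, 16)·P⁻¹ = [[810, -48], [243, -16]] · [[1, -3], [3, -10]] = [[666, -1950], [195, -569]].

[[666, -1950], [195, -569]]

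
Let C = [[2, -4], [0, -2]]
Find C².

[[4, 0], [0, 4]]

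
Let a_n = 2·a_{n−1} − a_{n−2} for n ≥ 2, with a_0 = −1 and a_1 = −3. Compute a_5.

−11

With companion matrix M = [[2, −1], [1, 0]], [a_n, a_{n−1}]ᵀ = M·[a_{n−1}, a_{n−2}]ᵀ, so [a_5, a_4]ᵀ = M⁴·[a_1, a_0]ᵀ.
M⁴ = [[5, −4], [4, −3]], giving [a_5, a_4]ᵀ = [[−11], [−9]].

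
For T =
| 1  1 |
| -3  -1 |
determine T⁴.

[[4, 0], [0, 4]]

T² = [[-2, 0], [0, -2]]
T³ = [[-2, -2], [6, 2]]
T⁴ = [[4, 0], [0, 4]]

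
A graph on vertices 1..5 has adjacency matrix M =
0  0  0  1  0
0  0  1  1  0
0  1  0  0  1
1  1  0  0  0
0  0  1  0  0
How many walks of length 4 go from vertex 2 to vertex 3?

0

The number of length-4 walks from vertex 2 to vertex 3 is entry (2,3) of M⁴, where M is the adjacency matrix.
M² = [[1, 1, 0, 0, 0], [1, 2, 0, 0, 1], [0, 0, 2, 1, 0], [0, 0, 1, 2, 0], [0, 1, 0, 0, 1]]
M³ = [[0, 0, 1, 2, 0], [0, 0, 3, 3, 0], [1, 3, 0, 0, 2], [2, 3, 0, 0, 1], [0, 0, 2, 1, 0]]
M⁴ = [[2, 3, 0, 0, 1], [3, 6, 0, 0, 3], [0, 0, 5, 4, 0], [0, 0, 4, 5, 0], [1, 3, 0, 0, 2]]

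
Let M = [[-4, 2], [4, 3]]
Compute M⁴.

M² = [[24, -2], [-4, 17]]
M³ = [[-104, 42], [84, 43]]
M⁴ = [[584, -82], [-164, 297]]

[[584, -82], [-164, 297]]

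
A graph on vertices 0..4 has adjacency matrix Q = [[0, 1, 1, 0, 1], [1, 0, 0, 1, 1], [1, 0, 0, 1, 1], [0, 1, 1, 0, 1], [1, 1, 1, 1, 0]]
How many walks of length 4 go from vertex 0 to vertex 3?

24

The number of length-4 walks from vertex 0 to vertex 3 is entry (0,3) of Q^4, where Q is the adjacency matrix.
Q^2 = [[3, 1, 1, 3, 2], [1, 3, 3, 1, 2], [1, 3, 3, 1, 2], [3, 1, 1, 3, 2], [2, 2, 2, 2, 4]]
Q^3 = [[4, 8, 8, 4, 8], [8, 4, 4, 8, 8], [8, 4, 4, 8, 8], [4, 8, 8, 4, 8], [8, 8, 8, 8, 8]]
Q^4 = [[24, 16, 16, 24, 24], [16, 24, 24, 16, 24], [16, 24, 24, 16, 24], [24, 16, 16, 24, 24], [24, 24, 24, 24, 32]]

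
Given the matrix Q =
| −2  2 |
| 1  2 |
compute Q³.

[[−12, 12], [6, 12]]

Q² = [[6, 0], [0, 6]]
Q³ = [[−12, 12], [6, 12]]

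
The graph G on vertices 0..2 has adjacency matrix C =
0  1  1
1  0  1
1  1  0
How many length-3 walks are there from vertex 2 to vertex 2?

2

The number of length-3 walks from vertex 2 to vertex 2 is entry (2,2) of C^3, where C is the adjacency matrix.
C^2 = [[2, 1, 1], [1, 2, 1], [1, 1, 2]]
C^3 = [[2, 3, 3], [3, 2, 3], [3, 3, 2]]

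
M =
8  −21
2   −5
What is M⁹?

tr M = 3 and det M = 2, so the characteristic polynomial is λ² − (3)λ + (2) with roots 2 and 1.
Eigenvectors give P = [[7, 3], [2, 1]] with P⁻¹ = [[1, −3], [−2, 7]], and M = P·diag(2, 1)·P⁻¹.
Then M⁹ = P·diag(512, 1)·P⁻¹ = [[3584, 3], [1024, 1]] · [[1, −3], [−2, 7]] = [[3578, −10731], [1022, −3065]].

[[3578, −10731], [1022, −3065]]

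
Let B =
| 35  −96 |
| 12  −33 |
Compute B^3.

tr B = 2 and det B = −3, so the characteristic polynomial is λ² − (2)λ + (−3) with roots −1 and 3.
Eigenvectors give P = [[−8, 3], [−3, 1]] with P⁻¹ = [[1, −3], [3, −8]], and B = P·diag(−1, 3)·P⁻¹.
Then B^3 = P·diag(−1, 27)·P⁻¹ = [[8, 81], [3, 27]] · [[1, −3], [3, −8]] = [[251, −672], [84, −225]].

[[251, −672], [84, −225]]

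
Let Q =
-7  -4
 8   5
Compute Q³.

[[-55, -28], [56, 29]]

tr Q = -2 and det Q = -3, so the characteristic polynomial is λ² − (-2)λ + (-3) with roots -3 and 1.
Eigenvectors give P = [[-1, -1], [1, 2]] with P⁻¹ = [[-2, -1], [1, 1]], and Q = P·diag(-3, 1)·P⁻¹.
Then Q³ = P·diag(-27, 1)·P⁻¹ = [[27, -1], [-27, 2]] · [[-2, -1], [1, 1]] = [[-55, -28], [56, 29]].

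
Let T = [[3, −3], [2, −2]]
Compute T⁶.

[[3, −3], [2, −2]]

T² = T (a projection; rank 1, trace 1), so T⁶ = T.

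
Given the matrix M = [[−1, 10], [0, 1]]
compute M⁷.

[[−1, 10], [0, 1]]

M² = I (check: tr M = 0 and det M = −1), so M⁷ = M since 7 is odd.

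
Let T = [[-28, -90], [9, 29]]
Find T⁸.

[[-2294, -7650], [765, 2551]]

tr T = 1 and det T = -2, so the characteristic polynomial is λ² − (1)λ + (-2) with roots -1 and 2.
Eigenvectors give P = [[-10, -3], [3, 1]] with P⁻¹ = [[-1, -3], [3, 10]], and T = P·diag(-1, 2)·P⁻¹.
Then T⁸ = P·diag(1, 256)·P⁻¹ = [[-10, -768], [3, 256]] · [[-1, -3], [3, 10]] = [[-2294, -7650], [765, 2551]].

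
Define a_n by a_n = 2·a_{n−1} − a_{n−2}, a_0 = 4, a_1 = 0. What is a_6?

−20

With companion matrix A = [[2, −1], [1, 0]], [a_n, a_{n−1}]ᵀ = A·[a_{n−1}, a_{n−2}]ᵀ, so [a_6, a_5]ᵀ = A⁵·[a_1, a_0]ᵀ.
A⁵ = [[6, −5], [5, −4]], giving [a_6, a_5]ᵀ = [[−20], [−16]].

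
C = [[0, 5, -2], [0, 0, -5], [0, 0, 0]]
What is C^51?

C is strictly triangular, hence nilpotent: C^3 = 0, so C^51 = 0.

[[0, 0, 0], [0, 0, 0], [0, 0, 0]]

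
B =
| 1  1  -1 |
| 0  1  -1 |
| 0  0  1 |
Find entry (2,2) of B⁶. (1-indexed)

B = I + N where N = [[0, 1, -1], [0, 0, -1], [0, 0, 0]] is strictly upper-triangular, so N³ = 0.
(I + N)⁶ = I + 6·N + 15·N² = [[1, 6, -21], [0, 1, -6], [0, 0, 1]].

1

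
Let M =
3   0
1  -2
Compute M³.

[[27, 0], [7, -8]]

M² = [[9, 0], [1, 4]]
M³ = [[27, 0], [7, -8]]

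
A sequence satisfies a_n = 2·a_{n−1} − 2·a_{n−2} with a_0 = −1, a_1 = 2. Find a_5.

−8

With companion matrix C = [[2, −2], [1, 0]], [a_n, a_{n−1}]ᵀ = C·[a_{n−1}, a_{n−2}]ᵀ, so [a_5, a_4]ᵀ = C^4·[a_1, a_0]ᵀ.
C^4 = [[−4, 0], [0, −4]], giving [a_5, a_4]ᵀ = [[−8], [4]].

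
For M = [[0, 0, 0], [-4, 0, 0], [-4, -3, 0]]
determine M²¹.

M is strictly triangular, hence nilpotent: M³ = 0, so M²¹ = 0.

[[0, 0, 0], [0, 0, 0], [0, 0, 0]]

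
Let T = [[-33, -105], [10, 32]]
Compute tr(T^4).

97

tr T = -1 and det T = -6, so the characteristic polynomial is λ² − (-1)λ + (-6) with roots 2 and -3.
Eigenvectors give P = [[-3, 7], [1, -2]] with P⁻¹ = [[2, 7], [1, 3]], and T = P·diag(2, -3)·P⁻¹.
Then T^4 = P·diag(16, 81)·P⁻¹ = [[-48, 567], [16, -162]] · [[2, 7], [1, 3]] = [[471, 1365], [-130, -374]].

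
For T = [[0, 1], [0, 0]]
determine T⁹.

[[0, 0], [0, 0]]

T is strictly triangular, hence nilpotent: T² = 0, so T⁹ = 0.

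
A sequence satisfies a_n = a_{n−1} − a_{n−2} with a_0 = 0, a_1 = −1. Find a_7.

With companion matrix B = [[1, −1], [1, 0]], [a_n, a_{n−1}]ᵀ = B·[a_{n−1}, a_{n−2}]ᵀ, so [a_7, a_6]ᵀ = B⁶·[a_1, a_0]ᵀ.
B⁶ = [[1, 0], [0, 1]], giving [a_7, a_6]ᵀ = [[−1], [0]].

−1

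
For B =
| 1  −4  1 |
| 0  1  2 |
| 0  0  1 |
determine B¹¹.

[[1, −44, −429], [0, 1, 22], [0, 0, 1]]

B = I + N where N = [[0, −4, 1], [0, 0, 2], [0, 0, 0]] is strictly upper-triangular, so N³ = 0.
(I + N)¹¹ = I + 11·N + 55·N² = [[1, −44, −429], [0, 1, 22], [0, 0, 1]].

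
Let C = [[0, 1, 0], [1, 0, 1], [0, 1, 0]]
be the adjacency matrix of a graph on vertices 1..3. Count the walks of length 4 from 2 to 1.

0

The number of length-4 walks from vertex 2 to vertex 1 is entry (2,1) of C⁴, where C is the adjacency matrix.
C² = [[1, 0, 1], [0, 2, 0], [1, 0, 1]]
C³ = [[0, 2, 0], [2, 0, 2], [0, 2, 0]]
C⁴ = [[2, 0, 2], [0, 4, 0], [2, 0, 2]]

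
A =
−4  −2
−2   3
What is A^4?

[[404, 66], [66, 173]]

A^2 = [[20, 2], [2, 13]]
A^3 = [[−84, −34], [−34, 35]]
A^4 = [[404, 66], [66, 173]]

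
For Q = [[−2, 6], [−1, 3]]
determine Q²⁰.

[[−2, 6], [−1, 3]]

Q² = Q (a projection; rank 1, trace 1), so Q²⁰ = Q.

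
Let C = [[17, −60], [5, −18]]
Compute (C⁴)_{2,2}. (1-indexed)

tr C = −1 and det C = −6, so the characteristic polynomial is λ² − (−1)λ + (−6) with roots 2 and −3.
Eigenvectors give P = [[4, 3], [1, 1]] with P⁻¹ = [[1, −3], [−1, 4]], and C = P·diag(2, −3)·P⁻¹.
Then C⁴ = P·diag(16, 81)·P⁻¹ = [[64, 243], [16, 81]] · [[1, −3], [−1, 4]] = [[−179, 780], [−65, 276]].

276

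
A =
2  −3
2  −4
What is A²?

[[−2, 6], [−4, 10]]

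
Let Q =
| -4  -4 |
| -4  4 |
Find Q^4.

[[1024, 0], [0, 1024]]

Q^2 = [[32, 0], [0, 32]]
Q^3 = [[-128, -128], [-128, 128]]
Q^4 = [[1024, 0], [0, 1024]]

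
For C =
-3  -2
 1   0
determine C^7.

[[-255, -254], [127, 126]]

tr C = -3 and det C = 2, so the characteristic polynomial is λ² − (-3)λ + (2) with roots -1 and -2.
Eigenvectors give P = [[1, 2], [-1, -1]] with P⁻¹ = [[-1, -2], [1, 1]], and C = P·diag(-1, -2)·P⁻¹.
Then C^7 = P·diag(-1, -128)·P⁻¹ = [[-1, -256], [1, 128]] · [[-1, -2], [1, 1]] = [[-255, -254], [127, 126]].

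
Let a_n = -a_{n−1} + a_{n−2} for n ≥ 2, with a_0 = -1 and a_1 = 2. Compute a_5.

With companion matrix B = [[-1, 1], [1, 0]], [a_n, a_{n−1}]ᵀ = B·[a_{n−1}, a_{n−2}]ᵀ, so [a_5, a_4]ᵀ = B⁴·[a_1, a_0]ᵀ.
B⁴ = [[5, -3], [-3, 2]], giving [a_5, a_4]ᵀ = [[13], [-8]].

13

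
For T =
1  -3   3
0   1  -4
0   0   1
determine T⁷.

T = I + N where N = [[0, -3, 3], [0, 0, -4], [0, 0, 0]] is strictly upper-triangular, so N³ = 0.
(I + N)⁷ = I + 7·N + 21·N² = [[1, -21, 273], [0, 1, -28], [0, 0, 1]].

[[1, -21, 273], [0, 1, -28], [0, 0, 1]]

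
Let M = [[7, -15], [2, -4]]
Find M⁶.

tr M = 3 and det M = 2, so the characteristic polynomial is λ² − (3)λ + (2) with roots 1 and 2.
Eigenvectors give P = [[-5, -3], [-2, -1]] with P⁻¹ = [[1, -3], [-2, 5]], and M = P·diag(1, 2)·P⁻¹.
Then M⁶ = P·diag(1, 64)·P⁻¹ = [[-5, -192], [-2, -64]] · [[1, -3], [-2, 5]] = [[379, -945], [126, -314]].

[[379, -945], [126, -314]]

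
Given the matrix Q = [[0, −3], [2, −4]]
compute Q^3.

Q^2 = [[−6, 12], [−8, 10]]
Q^3 = [[24, −30], [20, −16]]

[[24, −30], [20, −16]]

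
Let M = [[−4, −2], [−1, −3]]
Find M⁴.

[[422, 406], [203, 219]]

M² = [[18, 14], [7, 11]]
M³ = [[−86, −78], [−39, −47]]
M⁴ = [[422, 406], [203, 219]]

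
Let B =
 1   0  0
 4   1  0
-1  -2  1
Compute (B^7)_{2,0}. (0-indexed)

B = I + N where N = [[0, 0, 0], [4, 0, 0], [-1, -2, 0]] is strictly lower-triangular, so N^3 = 0.
(I + N)^7 = I + 7·N + 21·N^2 = [[1, 0, 0], [28, 1, 0], [-175, -14, 1]].

-175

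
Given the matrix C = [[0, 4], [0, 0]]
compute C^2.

C is strictly triangular, hence nilpotent: C^2 = 0, so C^2 = 0.

[[0, 0], [0, 0]]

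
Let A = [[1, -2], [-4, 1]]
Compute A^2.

[[9, -4], [-8, 9]]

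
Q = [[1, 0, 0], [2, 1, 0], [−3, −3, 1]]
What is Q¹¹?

[[1, 0, 0], [22, 1, 0], [−363, −33, 1]]

Q = I + N where N = [[0, 0, 0], [2, 0, 0], [−3, −3, 0]] is strictly lower-triangular, so N³ = 0.
(I + N)¹¹ = I + 11·N + 55·N² = [[1, 0, 0], [22, 1, 0], [−363, −33, 1]].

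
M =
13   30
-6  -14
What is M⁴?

[[-59, -150], [30, 76]]

tr M = -1 and det M = -2, so the characteristic polynomial is λ² − (-1)λ + (-2) with roots 1 and -2.
Eigenvectors give P = [[5, 2], [-2, -1]] with P⁻¹ = [[1, 2], [-2, -5]], and M = P·diag(1, -2)·P⁻¹.
Then M⁴ = P·diag(1, 16)·P⁻¹ = [[5, 32], [-2, -16]] · [[1, 2], [-2, -5]] = [[-59, -150], [30, 76]].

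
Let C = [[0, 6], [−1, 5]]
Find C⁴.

tr C = 5 and det C = 6, so the characteristic polynomial is λ² − (5)λ + (6) with roots 2 and 3.
Eigenvectors give P = [[3, −2], [1, −1]] with P⁻¹ = [[1, −2], [1, −3]], and C = P·diag(2, 3)·P⁻¹.
Then C⁴ = P·diag(16, 81)·P⁻¹ = [[48, −162], [16, −81]] · [[1, −2], [1, −3]] = [[−114, 390], [−65, 211]].

[[−114, 390], [−65, 211]]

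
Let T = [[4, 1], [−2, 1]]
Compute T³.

tr T = 5 and det T = 6, so the characteristic polynomial is λ² − (5)λ + (6) with roots 3 and 2.
Eigenvectors give P = [[−1, 1], [1, −2]] with P⁻¹ = [[−2, −1], [−1, −1]], and T = P·diag(3, 2)·P⁻¹.
Then T³ = P·diag(27, 8)·P⁻¹ = [[−27, 8], [27, −16]] · [[−2, −1], [−1, −1]] = [[46, 19], [−38, −11]].

[[46, 19], [−38, −11]]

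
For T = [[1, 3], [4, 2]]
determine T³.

[[49, 57], [76, 68]]

T² = [[13, 9], [12, 16]]
T³ = [[49, 57], [76, 68]]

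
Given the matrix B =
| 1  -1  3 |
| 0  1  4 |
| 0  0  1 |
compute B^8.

[[1, -8, -88], [0, 1, 32], [0, 0, 1]]

B = I + N where N = [[0, -1, 3], [0, 0, 4], [0, 0, 0]] is strictly upper-triangular, so N^3 = 0.
(I + N)^8 = I + 8·N + 28·N^2 = [[1, -8, -88], [0, 1, 32], [0, 0, 1]].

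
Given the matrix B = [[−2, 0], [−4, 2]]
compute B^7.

[[−128, 0], [−256, 128]]

tr B = 0 and det B = −4, so the characteristic polynomial is λ² − (0)λ + (−4) with roots −2 and 2.
Eigenvectors give P = [[1, 0], [1, −1]] with P⁻¹ = [[1, 0], [1, −1]], and B = P·diag(−2, 2)·P⁻¹.
Then B^7 = P·diag(−128, 128)·P⁻¹ = [[−128, 0], [−128, −128]] · [[1, 0], [1, −1]] = [[−128, 0], [−256, 128]].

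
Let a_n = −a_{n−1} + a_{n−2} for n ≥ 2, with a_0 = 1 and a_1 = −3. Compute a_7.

−47

With companion matrix A = [[−1, 1], [1, 0]], [a_n, a_{n−1}]ᵀ = A·[a_{n−1}, a_{n−2}]ᵀ, so [a_7, a_6]ᵀ = A⁶·[a_1, a_0]ᵀ.
A⁶ = [[13, −8], [−8, 5]], giving [a_7, a_6]ᵀ = [[−47], [29]].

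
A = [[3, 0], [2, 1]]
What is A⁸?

[[6561, 0], [6560, 1]]

tr A = 4 and det A = 3, so the characteristic polynomial is λ² − (4)λ + (3) with roots 3 and 1.
Eigenvectors give P = [[1, 0], [1, −1]] with P⁻¹ = [[1, 0], [1, −1]], and A = P·diag(3, 1)·P⁻¹.
Then A⁸ = P·diag(6561, 1)·P⁻¹ = [[6561, 0], [6561, −1]] · [[1, 0], [1, −1]] = [[6561, 0], [6560, 1]].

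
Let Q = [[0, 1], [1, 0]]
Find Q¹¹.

[[0, 1], [1, 0]]

Q² = I (check: tr Q = 0 and det Q = −1), so Q¹¹ = Q since 11 is odd.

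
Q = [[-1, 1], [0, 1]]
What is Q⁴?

Q² = I (check: tr Q = 0 and det Q = -1), so Q⁴ = I since 4 is even.

[[1, 0], [0, 1]]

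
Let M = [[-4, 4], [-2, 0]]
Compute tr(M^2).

0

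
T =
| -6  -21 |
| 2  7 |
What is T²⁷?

T² = T (a projection; rank 1, trace 1), so T²⁷ = T.

[[-6, -21], [2, 7]]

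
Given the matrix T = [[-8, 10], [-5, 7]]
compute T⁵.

tr T = -1 and det T = -6, so the characteristic polynomial is λ² − (-1)λ + (-6) with roots -3 and 2.
Eigenvectors give P = [[2, -1], [1, -1]] with P⁻¹ = [[1, -1], [1, -2]], and T = P·diag(-3, 2)·P⁻¹.
Then T⁵ = P·diag(-243, 32)·P⁻¹ = [[-486, -32], [-243, -32]] · [[1, -1], [1, -2]] = [[-518, 550], [-275, 307]].

[[-518, 550], [-275, 307]]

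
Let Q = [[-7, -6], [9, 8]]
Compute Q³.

[[-19, -18], [27, 26]]

tr Q = 1 and det Q = -2, so the characteristic polynomial is λ² − (1)λ + (-2) with roots 2 and -1.
Eigenvectors give P = [[-2, 1], [3, -1]] with P⁻¹ = [[1, 1], [3, 2]], and Q = P·diag(2, -1)·P⁻¹.
Then Q³ = P·diag(8, -1)·P⁻¹ = [[-16, -1], [24, 1]] · [[1, 1], [3, 2]] = [[-19, -18], [27, 26]].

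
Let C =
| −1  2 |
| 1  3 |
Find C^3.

C^2 = [[3, 4], [2, 11]]
C^3 = [[1, 18], [9, 37]]

[[1, 18], [9, 37]]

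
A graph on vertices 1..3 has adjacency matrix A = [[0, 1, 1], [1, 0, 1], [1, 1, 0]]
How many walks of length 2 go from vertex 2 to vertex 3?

1

The number of length-2 walks from vertex 2 to vertex 3 is entry (2,3) of A², where A is the adjacency matrix.
A² = [[2, 1, 1], [1, 2, 1], [1, 1, 2]]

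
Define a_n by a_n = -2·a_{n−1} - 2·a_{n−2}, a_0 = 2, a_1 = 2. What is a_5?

-8

With companion matrix Q = [[-2, -2], [1, 0]], [a_n, a_{n−1}]ᵀ = Q·[a_{n−1}, a_{n−2}]ᵀ, so [a_5, a_4]ᵀ = Q⁴·[a_1, a_0]ᵀ.
Q⁴ = [[-4, 0], [0, -4]], giving [a_5, a_4]ᵀ = [[-8], [-8]].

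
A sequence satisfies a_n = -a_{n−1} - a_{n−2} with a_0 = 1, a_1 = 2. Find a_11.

-3

With companion matrix M = [[-1, -1], [1, 0]], [a_n, a_{n−1}]ᵀ = M·[a_{n−1}, a_{n−2}]ᵀ, so [a_11, a_10]ᵀ = M^10·[a_1, a_0]ᵀ.
M^10 = [[-1, -1], [1, 0]], giving [a_11, a_10]ᵀ = [[-3], [2]].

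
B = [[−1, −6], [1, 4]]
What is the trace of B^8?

257

tr B = 3 and det B = 2, so the characteristic polynomial is λ² − (3)λ + (2) with roots 1 and 2.
Eigenvectors give P = [[3, −2], [−1, 1]] with P⁻¹ = [[1, 2], [1, 3]], and B = P·diag(1, 2)·P⁻¹.
Then B^8 = P·diag(1, 256)·P⁻¹ = [[3, −512], [−1, 256]] · [[1, 2], [1, 3]] = [[−509, −1530], [255, 766]].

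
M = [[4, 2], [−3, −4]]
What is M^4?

M^2 = [[10, 0], [0, 10]]
M^3 = [[40, 20], [−30, −40]]
M^4 = [[100, 0], [0, 100]]

[[100, 0], [0, 100]]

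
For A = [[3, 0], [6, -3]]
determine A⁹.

tr A = 0 and det A = -9, so the characteristic polynomial is λ² − (0)λ + (-9) with roots -3 and 3.
Eigenvectors give P = [[0, 1], [-1, 1]] with P⁻¹ = [[1, -1], [1, 0]], and A = P·diag(-3, 3)·P⁻¹.
Then A⁹ = P·diag(-19683, 19683)·P⁻¹ = [[0, 19683], [19683, 19683]] · [[1, -1], [1, 0]] = [[19683, 0], [39366, -19683]].

[[19683, 0], [39366, -19683]]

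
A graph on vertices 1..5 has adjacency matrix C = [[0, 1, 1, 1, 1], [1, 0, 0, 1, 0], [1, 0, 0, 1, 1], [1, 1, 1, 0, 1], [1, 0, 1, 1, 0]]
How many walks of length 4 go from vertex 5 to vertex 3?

The number of length-4 walks from vertex 5 to vertex 3 is entry (5,3) of C⁴, where C is the adjacency matrix.
C² = [[4, 1, 2, 3, 2], [1, 2, 2, 1, 2], [2, 2, 3, 2, 2], [3, 1, 2, 4, 2], [2, 2, 2, 2, 3]]
C³ = [[8, 7, 9, 9, 9], [7, 2, 4, 7, 4], [9, 4, 6, 9, 7], [9, 7, 9, 8, 9], [9, 4, 7, 9, 6]]
C⁴ = [[34, 17, 26, 33, 26], [17, 14, 18, 17, 18], [26, 18, 25, 26, 24], [33, 17, 26, 34, 26], [26, 18, 24, 26, 25]]

24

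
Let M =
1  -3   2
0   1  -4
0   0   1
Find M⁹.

[[1, -27, 450], [0, 1, -36], [0, 0, 1]]

M = I + N where N = [[0, -3, 2], [0, 0, -4], [0, 0, 0]] is strictly upper-triangular, so N³ = 0.
(I + N)⁹ = I + 9·N + 36·N² = [[1, -27, 450], [0, 1, -36], [0, 0, 1]].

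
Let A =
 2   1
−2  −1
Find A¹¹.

A² = A (a projection; rank 1, trace 1), so A¹¹ = A.

[[2, 1], [−2, −1]]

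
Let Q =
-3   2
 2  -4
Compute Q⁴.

[[365, -462], [-462, 596]]

Q² = [[13, -14], [-14, 20]]
Q³ = [[-67, 82], [82, -108]]
Q⁴ = [[365, -462], [-462, 596]]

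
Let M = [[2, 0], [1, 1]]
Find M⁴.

[[16, 0], [15, 1]]

tr M = 3 and det M = 2, so the characteristic polynomial is λ² − (3)λ + (2) with roots 2 and 1.
Eigenvectors give P = [[1, 0], [1, 1]] with P⁻¹ = [[1, 0], [-1, 1]], and M = P·diag(2, 1)·P⁻¹.
Then M⁴ = P·diag(16, 1)·P⁻¹ = [[16, 0], [16, 1]] · [[1, 0], [-1, 1]] = [[16, 0], [15, 1]].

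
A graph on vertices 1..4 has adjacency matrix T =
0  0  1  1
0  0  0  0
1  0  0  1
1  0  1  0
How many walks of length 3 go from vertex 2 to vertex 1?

The number of length-3 walks from vertex 2 to vertex 1 is entry (2,1) of T³, where T is the adjacency matrix.
T² = [[2, 0, 1, 1], [0, 0, 0, 0], [1, 0, 2, 1], [1, 0, 1, 2]]
T³ = [[2, 0, 3, 3], [0, 0, 0, 0], [3, 0, 2, 3], [3, 0, 3, 2]]

0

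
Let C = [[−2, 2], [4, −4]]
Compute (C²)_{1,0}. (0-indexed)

−24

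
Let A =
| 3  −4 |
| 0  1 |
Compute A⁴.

[[81, −160], [0, 1]]

A² = [[9, −16], [0, 1]]
A³ = [[27, −52], [0, 1]]
A⁴ = [[81, −160], [0, 1]]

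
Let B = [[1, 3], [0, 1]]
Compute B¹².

B = I + N where N = [[0, 3], [0, 0]] is strictly upper-triangular, so N² = 0.
(I + N)¹² = I + 12·N = [[1, 36], [0, 1]].

[[1, 36], [0, 1]]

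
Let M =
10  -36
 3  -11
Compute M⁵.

[[100, -396], [33, -131]]

tr M = -1 and det M = -2, so the characteristic polynomial is λ² − (-1)λ + (-2) with roots 1 and -2.
Eigenvectors give P = [[4, 3], [1, 1]] with P⁻¹ = [[1, -3], [-1, 4]], and M = P·diag(1, -2)·P⁻¹.
Then M⁵ = P·diag(1, -32)·P⁻¹ = [[4, -96], [1, -32]] · [[1, -3], [-1, 4]] = [[100, -396], [33, -131]].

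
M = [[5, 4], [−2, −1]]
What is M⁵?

[[485, 484], [−242, −241]]

tr M = 4 and det M = 3, so the characteristic polynomial is λ² − (4)λ + (3) with roots 1 and 3.
Eigenvectors give P = [[−1, 2], [1, −1]] with P⁻¹ = [[1, 2], [1, 1]], and M = P·diag(1, 3)·P⁻¹.
Then M⁵ = P·diag(1, 243)·P⁻¹ = [[−1, 486], [1, −243]] · [[1, 2], [1, 1]] = [[485, 484], [−242, −241]].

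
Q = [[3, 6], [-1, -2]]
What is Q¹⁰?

Q² = Q (a projection; rank 1, trace 1), so Q¹⁰ = Q.

[[3, 6], [-1, -2]]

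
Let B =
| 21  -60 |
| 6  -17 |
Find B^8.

tr B = 4 and det B = 3, so the characteristic polynomial is λ² − (4)λ + (3) with roots 3 and 1.
Eigenvectors give P = [[10, 3], [3, 1]] with P⁻¹ = [[1, -3], [-3, 10]], and B = P·diag(3, 1)·P⁻¹.
Then B^8 = P·diag(6561, 1)·P⁻¹ = [[65610, 3], [19683, 1]] · [[1, -3], [-3, 10]] = [[65601, -196800], [19680, -59039]].

[[65601, -196800], [19680, -59039]]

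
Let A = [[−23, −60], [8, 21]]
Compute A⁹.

[[−118103, −295260], [39368, 98421]]

tr A = −2 and det A = −3, so the characteristic polynomial is λ² − (−2)λ + (−3) with roots 1 and −3.
Eigenvectors give P = [[−5, −3], [2, 1]] with P⁻¹ = [[1, 3], [−2, −5]], and A = P·diag(1, −3)·P⁻¹.
Then A⁹ = P·diag(1, −19683)·P⁻¹ = [[−5, 59049], [2, −19683]] · [[1, 3], [−2, −5]] = [[−118103, −295260], [39368, 98421]].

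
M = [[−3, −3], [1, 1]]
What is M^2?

[[6, 6], [−2, −2]]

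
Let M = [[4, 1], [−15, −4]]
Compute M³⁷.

M² = I (check: tr M = 0 and det M = −1), so M³⁷ = M since 37 is odd.

[[4, 1], [−15, −4]]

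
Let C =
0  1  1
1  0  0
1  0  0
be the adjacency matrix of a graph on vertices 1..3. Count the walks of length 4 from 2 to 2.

2

The number of length-4 walks from vertex 2 to vertex 2 is entry (2,2) of C⁴, where C is the adjacency matrix.
C² = [[2, 0, 0], [0, 1, 1], [0, 1, 1]]
C³ = [[0, 2, 2], [2, 0, 0], [2, 0, 0]]
C⁴ = [[4, 0, 0], [0, 2, 2], [0, 2, 2]]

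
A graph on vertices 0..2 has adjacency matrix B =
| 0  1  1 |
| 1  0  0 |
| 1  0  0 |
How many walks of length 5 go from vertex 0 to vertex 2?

The number of length-5 walks from vertex 0 to vertex 2 is entry (0,2) of B^5, where B is the adjacency matrix.
B^2 = [[2, 0, 0], [0, 1, 1], [0, 1, 1]]
B^3 = [[0, 2, 2], [2, 0, 0], [2, 0, 0]]
B^4 = [[4, 0, 0], [0, 2, 2], [0, 2, 2]]
B^5 = [[0, 4, 4], [4, 0, 0], [4, 0, 0]]

4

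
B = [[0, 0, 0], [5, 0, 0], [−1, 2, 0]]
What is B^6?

B is strictly triangular, hence nilpotent: B^3 = 0, so B^6 = 0.

[[0, 0, 0], [0, 0, 0], [0, 0, 0]]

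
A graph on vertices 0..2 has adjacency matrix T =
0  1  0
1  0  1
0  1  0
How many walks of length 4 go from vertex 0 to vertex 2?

2

The number of length-4 walks from vertex 0 to vertex 2 is entry (0,2) of T⁴, where T is the adjacency matrix.
T² = [[1, 0, 1], [0, 2, 0], [1, 0, 1]]
T³ = [[0, 2, 0], [2, 0, 2], [0, 2, 0]]
T⁴ = [[2, 0, 2], [0, 4, 0], [2, 0, 2]]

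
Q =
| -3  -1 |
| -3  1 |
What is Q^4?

[[156, 32], [96, 28]]

Q^2 = [[12, 2], [6, 4]]
Q^3 = [[-42, -10], [-30, -2]]
Q^4 = [[156, 32], [96, 28]]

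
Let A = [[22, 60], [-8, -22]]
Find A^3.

tr A = 0 and det A = -4, so the characteristic polynomial is λ² − (0)λ + (-4) with roots 2 and -2.
Eigenvectors give P = [[-3, -5], [1, 2]] with P⁻¹ = [[-2, -5], [1, 3]], and A = P·diag(2, -2)·P⁻¹.
Then A^3 = P·diag(8, -8)·P⁻¹ = [[-24, 40], [8, -16]] · [[-2, -5], [1, 3]] = [[88, 240], [-32, -88]].

[[88, 240], [-32, -88]]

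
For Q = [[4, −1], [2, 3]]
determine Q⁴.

Q² = [[14, −7], [14, 7]]
Q³ = [[42, −35], [70, 7]]
Q⁴ = [[98, −147], [294, −49]]

[[98, −147], [294, −49]]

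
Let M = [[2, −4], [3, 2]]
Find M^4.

M^2 = [[−8, −16], [12, −8]]
M^3 = [[−64, 0], [0, −64]]
M^4 = [[−128, 256], [−192, −128]]

[[−128, 256], [−192, −128]]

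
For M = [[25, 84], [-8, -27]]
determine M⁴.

tr M = -2 and det M = -3, so the characteristic polynomial is λ² − (-2)λ + (-3) with roots 1 and -3.
Eigenvectors give P = [[7, -3], [-2, 1]] with P⁻¹ = [[1, 3], [2, 7]], and M = P·diag(1, -3)·P⁻¹.
Then M⁴ = P·diag(1, 81)·P⁻¹ = [[7, -243], [-2, 81]] · [[1, 3], [2, 7]] = [[-479, -1680], [160, 561]].

[[-479, -1680], [160, 561]]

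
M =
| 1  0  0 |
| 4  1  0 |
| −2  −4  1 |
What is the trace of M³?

M = I + N where N = [[0, 0, 0], [4, 0, 0], [−2, −4, 0]] is strictly lower-triangular, so N³ = 0.
(I + N)³ = I + 3·N + 3·N² = [[1, 0, 0], [12, 1, 0], [−54, −12, 1]].

3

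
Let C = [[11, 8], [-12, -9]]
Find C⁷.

[[6563, 4376], [-6564, -4377]]

tr C = 2 and det C = -3, so the characteristic polynomial is λ² − (2)λ + (-3) with roots -1 and 3.
Eigenvectors give P = [[-2, 1], [3, -1]] with P⁻¹ = [[1, 1], [3, 2]], and C = P·diag(-1, 3)·P⁻¹.
Then C⁷ = P·diag(-1, 2187)·P⁻¹ = [[2, 2187], [-3, -2187]] · [[1, 1], [3, 2]] = [[6563, 4376], [-6564, -4377]].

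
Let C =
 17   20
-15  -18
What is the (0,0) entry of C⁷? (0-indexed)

7073

tr C = -1 and det C = -6, so the characteristic polynomial is λ² − (-1)λ + (-6) with roots -3 and 2.
Eigenvectors give P = [[1, -4], [-1, 3]] with P⁻¹ = [[-3, -4], [-1, -1]], and C = P·diag(-3, 2)·P⁻¹.
Then C⁷ = P·diag(-2187, 128)·P⁻¹ = [[-2187, -512], [2187, 384]] · [[-3, -4], [-1, -1]] = [[7073, 9260], [-6945, -9132]].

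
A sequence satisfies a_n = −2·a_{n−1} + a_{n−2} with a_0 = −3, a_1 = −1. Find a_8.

With companion matrix B = [[−2, 1], [1, 0]], [a_n, a_{n−1}]ᵀ = B·[a_{n−1}, a_{n−2}]ᵀ, so [a_8, a_7]ᵀ = B⁷·[a_1, a_0]ᵀ.
B⁷ = [[−408, 169], [169, −70]], giving [a_8, a_7]ᵀ = [[−99], [41]].

−99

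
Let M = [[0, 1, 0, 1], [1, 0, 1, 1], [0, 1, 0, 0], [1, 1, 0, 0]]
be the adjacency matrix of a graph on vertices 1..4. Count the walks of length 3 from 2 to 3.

3

The number of length-3 walks from vertex 2 to vertex 3 is entry (2,3) of M³, where M is the adjacency matrix.
M² = [[2, 1, 1, 1], [1, 3, 0, 1], [1, 0, 1, 1], [1, 1, 1, 2]]
M³ = [[2, 4, 1, 3], [4, 2, 3, 4], [1, 3, 0, 1], [3, 4, 1, 2]]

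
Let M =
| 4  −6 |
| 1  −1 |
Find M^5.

tr M = 3 and det M = 2, so the characteristic polynomial is λ² − (3)λ + (2) with roots 1 and 2.
Eigenvectors give P = [[2, −3], [1, −1]] with P⁻¹ = [[−1, 3], [−1, 2]], and M = P·diag(1, 2)·P⁻¹.
Then M^5 = P·diag(1, 32)·P⁻¹ = [[2, −96], [1, −32]] · [[−1, 3], [−1, 2]] = [[94, −186], [31, −61]].

[[94, −186], [31, −61]]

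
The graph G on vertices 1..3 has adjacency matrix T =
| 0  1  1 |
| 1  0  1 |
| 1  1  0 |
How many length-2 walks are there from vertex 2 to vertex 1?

1

The number of length-2 walks from vertex 2 to vertex 1 is entry (2,1) of T^2, where T is the adjacency matrix.
T^2 = [[2, 1, 1], [1, 2, 1], [1, 1, 2]]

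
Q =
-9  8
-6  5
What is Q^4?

[[321, -320], [240, -239]]

tr Q = -4 and det Q = 3, so the characteristic polynomial is λ² − (-4)λ + (3) with roots -3 and -1.
Eigenvectors give P = [[4, 1], [3, 1]] with P⁻¹ = [[1, -1], [-3, 4]], and Q = P·diag(-3, -1)·P⁻¹.
Then Q^4 = P·diag(81, 1)·P⁻¹ = [[324, 1], [243, 1]] · [[1, -1], [-3, 4]] = [[321, -320], [240, -239]].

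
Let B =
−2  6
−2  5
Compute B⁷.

tr B = 3 and det B = 2, so the characteristic polynomial is λ² − (3)λ + (2) with roots 2 and 1.
Eigenvectors give P = [[3, 2], [2, 1]] with P⁻¹ = [[−1, 2], [2, −3]], and B = P·diag(2, 1)·P⁻¹.
Then B⁷ = P·diag(128, 1)·P⁻¹ = [[384, 2], [256, 1]] · [[−1, 2], [2, −3]] = [[−380, 762], [−254, 509]].

[[−380, 762], [−254, 509]]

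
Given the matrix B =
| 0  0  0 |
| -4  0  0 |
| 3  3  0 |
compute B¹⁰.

[[0, 0, 0], [0, 0, 0], [0, 0, 0]]

B is strictly triangular, hence nilpotent: B³ = 0, so B¹⁰ = 0.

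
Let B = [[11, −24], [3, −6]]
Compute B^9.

tr B = 5 and det B = 6, so the characteristic polynomial is λ² − (5)λ + (6) with roots 2 and 3.
Eigenvectors give P = [[−8, 3], [−3, 1]] with P⁻¹ = [[1, −3], [3, −8]], and B = P·diag(2, 3)·P⁻¹.
Then B^9 = P·diag(512, 19683)·P⁻¹ = [[−4096, 59049], [−1536, 19683]] · [[1, −3], [3, −8]] = [[173051, −460104], [57513, −152856]].

[[173051, −460104], [57513, −152856]]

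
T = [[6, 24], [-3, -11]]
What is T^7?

[[16344, 49416], [-6177, -18659]]

tr T = -5 and det T = 6, so the characteristic polynomial is λ² − (-5)λ + (6) with roots -3 and -2.
Eigenvectors give P = [[-8, -3], [3, 1]] with P⁻¹ = [[1, 3], [-3, -8]], and T = P·diag(-3, -2)·P⁻¹.
Then T^7 = P·diag(-2187, -128)·P⁻¹ = [[17496, 384], [-6561, -128]] · [[1, 3], [-3, -8]] = [[16344, 49416], [-6177, -18659]].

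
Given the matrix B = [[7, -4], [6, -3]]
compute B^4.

tr B = 4 and det B = 3, so the characteristic polynomial is λ² − (4)λ + (3) with roots 3 and 1.
Eigenvectors give P = [[1, -2], [1, -3]] with P⁻¹ = [[3, -2], [1, -1]], and B = P·diag(3, 1)·P⁻¹.
Then B^4 = P·diag(81, 1)·P⁻¹ = [[81, -2], [81, -3]] · [[3, -2], [1, -1]] = [[241, -160], [240, -159]].

[[241, -160], [240, -159]]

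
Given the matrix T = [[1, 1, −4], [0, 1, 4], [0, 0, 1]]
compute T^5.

[[1, 5, 20], [0, 1, 20], [0, 0, 1]]

T = I + N where N = [[0, 1, −4], [0, 0, 4], [0, 0, 0]] is strictly upper-triangular, so N^3 = 0.
(I + N)^5 = I + 5·N + 10·N^2 = [[1, 5, 20], [0, 1, 20], [0, 0, 1]].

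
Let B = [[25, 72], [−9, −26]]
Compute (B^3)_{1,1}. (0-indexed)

tr B = −1 and det B = −2, so the characteristic polynomial is λ² − (−1)λ + (−2) with roots −2 and 1.
Eigenvectors give P = [[−8, −3], [3, 1]] with P⁻¹ = [[1, 3], [−3, −8]], and B = P·diag(−2, 1)·P⁻¹.
Then B^3 = P·diag(−8, 1)·P⁻¹ = [[64, −3], [−24, 1]] · [[1, 3], [−3, −8]] = [[73, 216], [−27, −80]].

−80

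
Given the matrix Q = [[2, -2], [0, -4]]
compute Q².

[[4, 4], [0, 16]]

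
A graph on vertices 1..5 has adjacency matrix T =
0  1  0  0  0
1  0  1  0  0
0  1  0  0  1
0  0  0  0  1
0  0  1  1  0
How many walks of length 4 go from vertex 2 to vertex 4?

The number of length-4 walks from vertex 2 to vertex 4 is entry (2,4) of T⁴, where T is the adjacency matrix.
T² = [[1, 0, 1, 0, 0], [0, 2, 0, 0, 1], [1, 0, 2, 1, 0], [0, 0, 1, 1, 0], [0, 1, 0, 0, 2]]
T³ = [[0, 2, 0, 0, 1], [2, 0, 3, 1, 0], [0, 3, 0, 0, 3], [0, 1, 0, 0, 2], [1, 0, 3, 2, 0]]
T⁴ = [[2, 0, 3, 1, 0], [0, 5, 0, 0, 4], [3, 0, 6, 3, 0], [1, 0, 3, 2, 0], [0, 4, 0, 0, 5]]

0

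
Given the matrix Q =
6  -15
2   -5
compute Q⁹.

Q² = Q (a projection; rank 1, trace 1), so Q⁹ = Q.

[[6, -15], [2, -5]]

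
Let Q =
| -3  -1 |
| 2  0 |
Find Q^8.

tr Q = -3 and det Q = 2, so the characteristic polynomial is λ² − (-3)λ + (2) with roots -1 and -2.
Eigenvectors give P = [[-1, -1], [2, 1]] with P⁻¹ = [[1, 1], [-2, -1]], and Q = P·diag(-1, -2)·P⁻¹.
Then Q^8 = P·diag(1, 256)·P⁻¹ = [[-1, -256], [2, 256]] · [[1, 1], [-2, -1]] = [[511, 255], [-510, -254]].

[[511, 255], [-510, -254]]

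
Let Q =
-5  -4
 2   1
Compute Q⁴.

[[161, 160], [-80, -79]]

tr Q = -4 and det Q = 3, so the characteristic polynomial is λ² − (-4)λ + (3) with roots -1 and -3.
Eigenvectors give P = [[-1, -2], [1, 1]] with P⁻¹ = [[1, 2], [-1, -1]], and Q = P·diag(-1, -3)·P⁻¹.
Then Q⁴ = P·diag(1, 81)·P⁻¹ = [[-1, -162], [1, 81]] · [[1, 2], [-1, -1]] = [[161, 160], [-80, -79]].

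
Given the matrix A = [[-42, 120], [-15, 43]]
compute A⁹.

[[-162072, 484680], [-60585, 181243]]

tr A = 1 and det A = -6, so the characteristic polynomial is λ² − (1)λ + (-6) with roots -2 and 3.
Eigenvectors give P = [[3, 8], [1, 3]] with P⁻¹ = [[3, -8], [-1, 3]], and A = P·diag(-2, 3)·P⁻¹.
Then A⁹ = P·diag(-512, 19683)·P⁻¹ = [[-1536, 157464], [-512, 59049]] · [[3, -8], [-1, 3]] = [[-162072, 484680], [-60585, 181243]].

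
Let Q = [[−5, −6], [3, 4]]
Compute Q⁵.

[[−65, −66], [33, 34]]

tr Q = −1 and det Q = −2, so the characteristic polynomial is λ² − (−1)λ + (−2) with roots 1 and −2.
Eigenvectors give P = [[−1, −2], [1, 1]] with P⁻¹ = [[1, 2], [−1, −1]], and Q = P·diag(1, −2)·P⁻¹.
Then Q⁵ = P·diag(1, −32)·P⁻¹ = [[−1, 64], [1, −32]] · [[1, 2], [−1, −1]] = [[−65, −66], [33, 34]].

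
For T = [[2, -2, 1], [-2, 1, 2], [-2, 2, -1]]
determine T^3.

T^2 = [[6, -4, -3], [-10, 9, -2], [-6, 4, 3]]
T^3 = [[26, -22, 1], [-34, 25, 10], [-26, 22, -1]]

[[26, -22, 1], [-34, 25, 10], [-26, 22, -1]]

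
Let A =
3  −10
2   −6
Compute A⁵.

[[123, −310], [62, −156]]

tr A = −3 and det A = 2, so the characteristic polynomial is λ² − (−3)λ + (2) with roots −2 and −1.
Eigenvectors give P = [[2, 5], [1, 2]] with P⁻¹ = [[−2, 5], [1, −2]], and A = P·diag(−2, −1)·P⁻¹.
Then A⁵ = P·diag(−32, −1)·P⁻¹ = [[−64, −5], [−32, −2]] · [[−2, 5], [1, −2]] = [[123, −310], [62, −156]].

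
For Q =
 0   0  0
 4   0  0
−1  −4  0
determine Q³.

Q is strictly triangular, hence nilpotent: Q³ = 0, so Q³ = 0.

[[0, 0, 0], [0, 0, 0], [0, 0, 0]]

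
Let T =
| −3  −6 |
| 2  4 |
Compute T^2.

T² = T (a projection; rank 1, trace 1), so T^2 = T.

[[−3, −6], [2, 4]]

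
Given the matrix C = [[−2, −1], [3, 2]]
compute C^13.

[[−2, −1], [3, 2]]

C² = I (check: tr C = 0 and det C = −1), so C^13 = C since 13 is odd.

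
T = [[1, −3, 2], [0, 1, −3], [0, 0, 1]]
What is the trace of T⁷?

3

T = I + N where N = [[0, −3, 2], [0, 0, −3], [0, 0, 0]] is strictly upper-triangular, so N³ = 0.
(I + N)⁷ = I + 7·N + 21·N² = [[1, −21, 203], [0, 1, −21], [0, 0, 1]].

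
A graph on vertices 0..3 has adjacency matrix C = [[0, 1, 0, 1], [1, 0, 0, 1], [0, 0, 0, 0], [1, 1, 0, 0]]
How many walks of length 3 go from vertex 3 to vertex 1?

The number of length-3 walks from vertex 3 to vertex 1 is entry (3,1) of C^3, where C is the adjacency matrix.
C^2 = [[2, 1, 0, 1], [1, 2, 0, 1], [0, 0, 0, 0], [1, 1, 0, 2]]
C^3 = [[2, 3, 0, 3], [3, 2, 0, 3], [0, 0, 0, 0], [3, 3, 0, 2]]

3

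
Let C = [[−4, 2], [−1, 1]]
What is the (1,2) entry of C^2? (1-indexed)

−6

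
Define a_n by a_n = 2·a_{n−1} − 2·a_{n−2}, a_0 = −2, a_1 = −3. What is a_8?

−32

With companion matrix B = [[2, −2], [1, 0]], [a_n, a_{n−1}]ᵀ = B·[a_{n−1}, a_{n−2}]ᵀ, so [a_8, a_7]ᵀ = B⁷·[a_1, a_0]ᵀ.
B⁷ = [[0, 16], [−8, 16]], giving [a_8, a_7]ᵀ = [[−32], [−8]].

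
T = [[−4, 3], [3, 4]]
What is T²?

[[25, 0], [0, 25]]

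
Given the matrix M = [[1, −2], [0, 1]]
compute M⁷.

M = I + N where N = [[0, −2], [0, 0]] is strictly upper-triangular, so N² = 0.
(I + N)⁷ = I + 7·N = [[1, −14], [0, 1]].

[[1, −14], [0, 1]]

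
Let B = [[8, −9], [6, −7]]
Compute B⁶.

[[190, −189], [126, −125]]

tr B = 1 and det B = −2, so the characteristic polynomial is λ² − (1)λ + (−2) with roots −1 and 2.
Eigenvectors give P = [[−1, 3], [−1, 2]] with P⁻¹ = [[2, −3], [1, −1]], and B = P·diag(−1, 2)·P⁻¹.
Then B⁶ = P·diag(1, 64)·P⁻¹ = [[−1, 192], [−1, 128]] · [[2, −3], [1, −1]] = [[190, −189], [126, −125]].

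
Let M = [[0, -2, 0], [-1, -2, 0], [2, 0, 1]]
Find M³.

[[-4, -12, 0], [-6, -16, 0], [6, 4, 1]]

M² = [[2, 4, 0], [2, 6, 0], [2, -4, 1]]
M³ = [[-4, -12, 0], [-6, -16, 0], [6, 4, 1]]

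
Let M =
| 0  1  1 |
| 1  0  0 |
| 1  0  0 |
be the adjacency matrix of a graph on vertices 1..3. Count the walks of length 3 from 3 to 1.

The number of length-3 walks from vertex 3 to vertex 1 is entry (3,1) of M³, where M is the adjacency matrix.
M² = [[2, 0, 0], [0, 1, 1], [0, 1, 1]]
M³ = [[0, 2, 2], [2, 0, 0], [2, 0, 0]]

2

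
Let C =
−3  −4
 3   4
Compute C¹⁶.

C² = C (a projection; rank 1, trace 1), so C¹⁶ = C.

[[−3, −4], [3, 4]]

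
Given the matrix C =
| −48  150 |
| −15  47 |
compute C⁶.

[[6714, −19950], [1995, −5921]]

tr C = −1 and det C = −6, so the characteristic polynomial is λ² − (−1)λ + (−6) with roots 2 and −3.
Eigenvectors give P = [[3, 10], [1, 3]] with P⁻¹ = [[−3, 10], [1, −3]], and C = P·diag(2, −3)·P⁻¹.
Then C⁶ = P·diag(64, 729)·P⁻¹ = [[192, 7290], [64, 2187]] · [[−3, 10], [1, −3]] = [[6714, −19950], [1995, −5921]].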